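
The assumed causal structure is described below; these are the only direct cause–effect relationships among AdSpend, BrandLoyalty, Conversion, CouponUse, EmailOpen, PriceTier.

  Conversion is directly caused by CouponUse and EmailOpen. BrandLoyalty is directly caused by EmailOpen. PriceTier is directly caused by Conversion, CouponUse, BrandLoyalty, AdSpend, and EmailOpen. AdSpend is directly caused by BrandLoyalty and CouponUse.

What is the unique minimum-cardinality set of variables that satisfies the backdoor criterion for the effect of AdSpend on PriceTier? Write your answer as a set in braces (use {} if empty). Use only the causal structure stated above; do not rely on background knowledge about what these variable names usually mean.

Variables eligible for adjustment (non-descendants of AdSpend, excluding AdSpend and PriceTier): {BrandLoyalty, Conversion, CouponUse, EmailOpen}.
Backdoor paths from AdSpend to PriceTier:
  P1: AdSpend <- CouponUse -> Conversion <- EmailOpen -> BrandLoyalty -> PriceTier
  P2: AdSpend <- CouponUse -> Conversion <- EmailOpen -> PriceTier
  P3: AdSpend <- CouponUse -> Conversion -> PriceTier
  P4: AdSpend <- CouponUse -> PriceTier
  P5: AdSpend <- BrandLoyalty <- EmailOpen -> Conversion <- CouponUse -> PriceTier
  P6: AdSpend <- BrandLoyalty <- EmailOpen -> Conversion -> PriceTier
  P7: AdSpend <- BrandLoyalty <- EmailOpen -> PriceTier
  P8: AdSpend <- BrandLoyalty -> PriceTier
The empty set is not sufficient: P3 (AdSpend <- CouponUse -> Conversion -> PriceTier) has no collider blocking it and no conditioned non-collider, so it is open.
Try {BrandLoyalty, CouponUse}:
  P1: blocked at fork node CouponUse ∈ conditioning set.
  P2: blocked at fork node CouponUse ∈ conditioning set.
  P3: blocked at fork node CouponUse ∈ conditioning set.
  P4: blocked at fork node CouponUse ∈ conditioning set.
  P5: blocked at chain node BrandLoyalty ∈ conditioning set.
  P6: blocked at chain node BrandLoyalty ∈ conditioning set.
  P7: blocked at chain node BrandLoyalty ∈ conditioning set.
  P8: blocked at fork node BrandLoyalty ∈ conditioning set.
{BrandLoyalty, CouponUse} contains no descendant of AdSpend and blocks every backdoor path.
Every element of {BrandLoyalty, CouponUse} is needed (dropping BrandLoyalty leaves P6 open; dropping CouponUse leaves P3 open), so no proper subset is valid.
Among all size-2 subsets of the eligible variables, only {BrandLoyalty, CouponUse} blocks every backdoor path, so it is the unique smallest valid adjustment set.

{BrandLoyalty, CouponUse}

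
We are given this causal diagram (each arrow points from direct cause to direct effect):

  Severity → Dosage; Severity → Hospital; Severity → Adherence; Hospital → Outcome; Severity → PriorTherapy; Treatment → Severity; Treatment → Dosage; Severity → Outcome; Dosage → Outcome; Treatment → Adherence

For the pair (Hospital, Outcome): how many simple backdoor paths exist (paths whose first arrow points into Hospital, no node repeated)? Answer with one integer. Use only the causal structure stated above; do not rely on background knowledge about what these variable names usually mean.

4

A backdoor path from Hospital to Outcome is any simple undirected path whose first edge points into Hospital (i.e. leaves Hospital via a parent).
Parents of Hospital: {Severity}.
Enumerating:
  P1: Hospital <- Severity <- Treatment -> Dosage -> Outcome
  P2: Hospital <- Severity -> Dosage -> Outcome
  P3: Hospital <- Severity -> Adherence <- Treatment -> Dosage -> Outcome
  P4: Hospital <- Severity -> Outcome
That exhausts the simple backdoor paths. Count: 4.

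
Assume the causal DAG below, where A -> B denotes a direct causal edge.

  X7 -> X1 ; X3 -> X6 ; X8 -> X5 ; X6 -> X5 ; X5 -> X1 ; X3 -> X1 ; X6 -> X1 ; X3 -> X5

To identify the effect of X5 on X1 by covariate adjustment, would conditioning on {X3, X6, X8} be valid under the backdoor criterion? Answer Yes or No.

Backdoor paths from X5 to X1 (paths whose first edge points into X5):
  P1: X5 <- X3 -> X6 -> X1
  P2: X5 <- X3 -> X1
  P3: X5 <- X6 <- X3 -> X1
  P4: X5 <- X6 -> X1
Condition 1 (no descendant of X5 in the set): holds — descendants of X5 are {X1}; none are in {X3, X6, X8}.
Condition 2 (every backdoor path blocked by {X3, X6, X8}):
  P1: blocked at fork node X3 ∈ conditioning set.
  P2: blocked at fork node X3 ∈ conditioning set.
  P3: blocked at chain node X6 ∈ conditioning set.
  P4: blocked at fork node X6 ∈ conditioning set.
{X3, X6, X8} satisfies the backdoor criterion.

Yes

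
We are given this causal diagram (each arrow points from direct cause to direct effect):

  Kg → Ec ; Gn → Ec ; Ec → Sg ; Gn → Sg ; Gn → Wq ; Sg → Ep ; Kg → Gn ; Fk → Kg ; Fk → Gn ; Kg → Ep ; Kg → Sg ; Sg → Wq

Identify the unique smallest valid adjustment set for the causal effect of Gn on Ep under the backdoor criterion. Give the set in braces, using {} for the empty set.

{Kg}

Variables eligible for adjustment (non-descendants of Gn, excluding Gn and Ep): {Fk, Kg}.
Backdoor paths from Gn to Ep:
  P1: Gn <- Fk -> Kg -> Ec -> Sg -> Ep
  P2: Gn <- Fk -> Kg -> Sg -> Ep
  P3: Gn <- Fk -> Kg -> Ep
  P4: Gn <- Kg -> Ec -> Sg -> Ep
  P5: Gn <- Kg -> Sg -> Ep
  P6: Gn <- Kg -> Ep
The empty set is not sufficient: P1 (Gn <- Fk -> Kg -> Ec -> Sg -> Ep) has no collider blocking it and no conditioned non-collider, so it is open.
Try {Kg}:
  P1: blocked at chain node Kg ∈ conditioning set.
  P2: blocked at chain node Kg ∈ conditioning set.
  P3: blocked at chain node Kg ∈ conditioning set.
  P4: blocked at fork node Kg ∈ conditioning set.
  P5: blocked at fork node Kg ∈ conditioning set.
  P6: blocked at fork node Kg ∈ conditioning set.
{Kg} contains no descendant of Gn and blocks every backdoor path.
No other singleton works — e.g. {Fk} leaves P4 open — so {Kg} is the unique smallest valid adjustment set.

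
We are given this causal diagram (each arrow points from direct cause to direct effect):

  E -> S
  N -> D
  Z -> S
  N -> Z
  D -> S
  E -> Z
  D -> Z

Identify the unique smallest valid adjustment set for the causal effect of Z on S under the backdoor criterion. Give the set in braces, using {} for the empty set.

{D, E}

Variables eligible for adjustment (non-descendants of Z, excluding Z and S): {D, E, N}.
Backdoor paths from Z to S:
  P1: Z <- N -> D -> S
  P2: Z <- E -> S
  P3: Z <- D -> S
The empty set is not sufficient: P1 (Z <- N -> D -> S) has no collider blocking it and no conditioned non-collider, so it is open.
Try {D, E}:
  P1: blocked at chain node D ∈ conditioning set.
  P2: blocked at fork node E ∈ conditioning set.
  P3: blocked at fork node D ∈ conditioning set.
{D, E} contains no descendant of Z and blocks every backdoor path.
Every element of {D, E} is needed (dropping D leaves P1 open; dropping E leaves P2 open), so no proper subset is valid.
Among all size-2 subsets of the eligible variables, only {D, E} blocks every backdoor path, so it is the unique smallest valid adjustment set.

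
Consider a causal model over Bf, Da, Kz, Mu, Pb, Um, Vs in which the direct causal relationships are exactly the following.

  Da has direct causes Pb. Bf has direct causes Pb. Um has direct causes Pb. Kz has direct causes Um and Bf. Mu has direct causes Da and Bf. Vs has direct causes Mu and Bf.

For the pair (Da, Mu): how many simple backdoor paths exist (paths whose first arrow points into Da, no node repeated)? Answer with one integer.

A backdoor path from Da to Mu is any simple undirected path whose first edge points into Da (i.e. leaves Da via a parent).
Parents of Da: {Pb}.
Enumerating:
  P1: Da <- Pb -> Bf -> Mu
  P2: Da <- Pb -> Bf -> Vs <- Mu
  P3: Da <- Pb -> Um -> Kz <- Bf -> Mu
  P4: Da <- Pb -> Um -> Kz <- Bf -> Vs <- Mu
That exhausts the simple backdoor paths. Count: 4.

4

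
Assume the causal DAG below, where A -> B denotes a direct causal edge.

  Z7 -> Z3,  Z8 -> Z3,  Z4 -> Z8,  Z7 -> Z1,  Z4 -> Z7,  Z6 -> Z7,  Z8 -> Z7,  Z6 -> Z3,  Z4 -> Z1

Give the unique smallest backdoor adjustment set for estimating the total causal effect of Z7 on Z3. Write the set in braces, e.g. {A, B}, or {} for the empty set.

Variables eligible for adjustment (non-descendants of Z7, excluding Z7 and Z3): {Z4, Z6, Z8}.
Backdoor paths from Z7 to Z3:
  P1: Z7 <- Z4 -> Z8 -> Z3
  P2: Z7 <- Z6 -> Z3
  P3: Z7 <- Z8 -> Z3
The empty set is not sufficient: P1 (Z7 <- Z4 -> Z8 -> Z3) has no collider blocking it and no conditioned non-collider, so it is open.
Try {Z6, Z8}:
  P1: blocked at chain node Z8 ∈ conditioning set.
  P2: blocked at fork node Z6 ∈ conditioning set.
  P3: blocked at fork node Z8 ∈ conditioning set.
{Z6, Z8} contains no descendant of Z7 and blocks every backdoor path.
Every element of {Z6, Z8} is needed (dropping Z6 leaves P2 open; dropping Z8 leaves P1 open), so no proper subset is valid.
Among all size-2 subsets of the eligible variables, only {Z6, Z8} blocks every backdoor path, so it is the unique smallest valid adjustment set.

{Z6, Z8}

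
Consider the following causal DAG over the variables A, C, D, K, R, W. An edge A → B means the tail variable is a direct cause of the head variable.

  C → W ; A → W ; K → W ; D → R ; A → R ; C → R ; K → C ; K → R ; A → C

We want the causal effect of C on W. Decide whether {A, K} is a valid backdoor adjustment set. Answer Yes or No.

Yes

Backdoor paths from C to W (paths whose first edge points into C):
  P1: C <- A -> W
  P2: C <- A -> R <- K -> W
  P3: C <- K -> W
  P4: C <- K -> R <- A -> W
Condition 1 (no descendant of C in the set): holds — descendants of C are {R, W}; none are in {A, K}.
Condition 2 (every backdoor path blocked by {A, K}):
  P1: blocked at fork node A ∈ conditioning set.
  P2: blocked at fork node A ∈ conditioning set.
  P3: blocked at fork node K ∈ conditioning set.
  P4: blocked at fork node K ∈ conditioning set.
{A, K} satisfies the backdoor criterion.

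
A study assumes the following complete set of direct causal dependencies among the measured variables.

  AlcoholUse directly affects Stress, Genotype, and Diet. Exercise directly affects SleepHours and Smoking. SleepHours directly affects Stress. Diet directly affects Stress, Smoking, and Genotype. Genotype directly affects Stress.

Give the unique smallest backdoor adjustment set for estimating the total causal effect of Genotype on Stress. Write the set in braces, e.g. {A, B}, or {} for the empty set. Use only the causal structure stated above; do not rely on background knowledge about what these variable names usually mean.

Variables eligible for adjustment (non-descendants of Genotype, excluding Genotype and Stress): {AlcoholUse, Diet, Exercise, SleepHours, Smoking}.
Backdoor paths from Genotype to Stress:
  P1: Genotype <- AlcoholUse -> Diet -> Smoking <- Exercise -> SleepHours -> Stress
  P2: Genotype <- AlcoholUse -> Diet -> Stress
  P3: Genotype <- AlcoholUse -> Stress
  P4: Genotype <- Diet <- AlcoholUse -> Stress
  P5: Genotype <- Diet -> Smoking <- Exercise -> SleepHours -> Stress
  P6: Genotype <- Diet -> Stress
The empty set is not sufficient: P2 (Genotype <- AlcoholUse -> Diet -> Stress) has no collider blocking it and no conditioned non-collider, so it is open.
Try {AlcoholUse, Diet}:
  P1: blocked at fork node AlcoholUse ∈ conditioning set.
  P2: blocked at fork node AlcoholUse ∈ conditioning set.
  P3: blocked at fork node AlcoholUse ∈ conditioning set.
  P4: blocked at chain node Diet ∈ conditioning set.
  P5: blocked at fork node Diet ∈ conditioning set.
  P6: blocked at fork node Diet ∈ conditioning set.
{AlcoholUse, Diet} contains no descendant of Genotype and blocks every backdoor path.
Every element of {AlcoholUse, Diet} is needed (dropping AlcoholUse leaves P3 open; dropping Diet leaves P6 open), so no proper subset is valid.
Among all size-2 subsets of the eligible variables, only {AlcoholUse, Diet} blocks every backdoor path, so it is the unique smallest valid adjustment set.

{AlcoholUse, Diet}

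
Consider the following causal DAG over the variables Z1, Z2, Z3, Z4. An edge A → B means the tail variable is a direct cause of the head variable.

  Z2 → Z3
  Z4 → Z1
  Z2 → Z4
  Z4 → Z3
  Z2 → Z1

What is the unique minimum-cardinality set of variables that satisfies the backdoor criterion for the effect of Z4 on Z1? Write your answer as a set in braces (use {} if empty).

Variables eligible for adjustment (non-descendants of Z4, excluding Z4 and Z1): {Z2}.
Backdoor paths from Z4 to Z1:
  P1: Z4 <- Z2 -> Z1
The empty set is not sufficient: P1 (Z4 <- Z2 -> Z1) has no collider blocking it and no conditioned non-collider, so it is open.
Try {Z2}:
  P1: blocked at fork node Z2 ∈ conditioning set.
{Z2} contains no descendant of Z4 and blocks every backdoor path.
{Z2} is the unique smallest valid adjustment set.

{Z2}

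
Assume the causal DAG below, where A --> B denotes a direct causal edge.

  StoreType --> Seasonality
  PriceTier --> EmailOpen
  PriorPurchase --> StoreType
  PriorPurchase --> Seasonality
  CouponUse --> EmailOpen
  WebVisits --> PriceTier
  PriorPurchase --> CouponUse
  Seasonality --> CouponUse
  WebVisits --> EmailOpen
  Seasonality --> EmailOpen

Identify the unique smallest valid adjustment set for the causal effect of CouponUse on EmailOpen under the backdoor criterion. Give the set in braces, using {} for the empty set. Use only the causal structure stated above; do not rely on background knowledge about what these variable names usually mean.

{Seasonality}

Variables eligible for adjustment (non-descendants of CouponUse, excluding CouponUse and EmailOpen): {PriceTier, PriorPurchase, Seasonality, StoreType, WebVisits}.
Backdoor paths from CouponUse to EmailOpen:
  P1: CouponUse <- PriorPurchase -> StoreType -> Seasonality -> EmailOpen
  P2: CouponUse <- PriorPurchase -> Seasonality -> EmailOpen
  P3: CouponUse <- Seasonality -> EmailOpen
The empty set is not sufficient: P1 (CouponUse <- PriorPurchase -> StoreType -> Seasonality -> EmailOpen) has no collider blocking it and no conditioned non-collider, so it is open.
Try {Seasonality}:
  P1: blocked at chain node Seasonality ∈ conditioning set.
  P2: blocked at chain node Seasonality ∈ conditioning set.
  P3: blocked at fork node Seasonality ∈ conditioning set.
{Seasonality} contains no descendant of CouponUse and blocks every backdoor path.
No other singleton works — e.g. {PriorPurchase} leaves P3 open — so {Seasonality} is the unique smallest valid adjustment set.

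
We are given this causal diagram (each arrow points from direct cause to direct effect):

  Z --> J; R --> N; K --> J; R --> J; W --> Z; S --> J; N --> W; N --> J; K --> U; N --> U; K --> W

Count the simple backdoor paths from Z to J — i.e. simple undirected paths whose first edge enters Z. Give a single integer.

A backdoor path from Z to J is any simple undirected path whose first edge points into Z (i.e. leaves Z via a parent).
Parents of Z: {W}.
Enumerating:
  P1: Z <- W <- N <- R -> J
  P2: Z <- W <- N -> U <- K -> J
  P3: Z <- W <- N -> J
  P4: Z <- W <- K -> U <- N <- R -> J
  P5: Z <- W <- K -> U <- N -> J
  P6: Z <- W <- K -> J
That exhausts the simple backdoor paths. Count: 6.

6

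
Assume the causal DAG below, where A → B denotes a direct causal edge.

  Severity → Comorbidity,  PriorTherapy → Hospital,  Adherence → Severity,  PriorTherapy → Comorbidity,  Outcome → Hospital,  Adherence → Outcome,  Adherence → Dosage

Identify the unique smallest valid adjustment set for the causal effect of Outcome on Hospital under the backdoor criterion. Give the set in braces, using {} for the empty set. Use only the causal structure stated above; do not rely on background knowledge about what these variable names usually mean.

Variables eligible for adjustment (non-descendants of Outcome, excluding Outcome and Hospital): {Adherence, Comorbidity, Dosage, PriorTherapy, Severity}.
Backdoor paths from Outcome to Hospital:
  P1: Outcome <- Adherence -> Severity -> Comorbidity <- PriorTherapy -> Hospital
Each backdoor path contains an unconditioned collider, so every path is already blocked with the empty conditioning set:
  P1: blocked at collider Comorbidity (neither it nor any descendant is in the conditioning set).
The empty set is therefore the unique smallest valid set.

{}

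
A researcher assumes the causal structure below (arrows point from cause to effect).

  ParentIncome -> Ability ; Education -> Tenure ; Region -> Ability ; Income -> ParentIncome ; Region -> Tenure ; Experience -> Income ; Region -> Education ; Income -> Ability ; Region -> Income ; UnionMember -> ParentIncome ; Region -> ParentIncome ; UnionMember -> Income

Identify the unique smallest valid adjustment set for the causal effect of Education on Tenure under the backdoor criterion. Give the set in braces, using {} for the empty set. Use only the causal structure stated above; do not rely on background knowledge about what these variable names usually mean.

Variables eligible for adjustment (non-descendants of Education, excluding Education and Tenure): {Ability, Experience, Income, ParentIncome, Region, UnionMember}.
Backdoor paths from Education to Tenure:
  P1: Education <- Region -> Tenure
The empty set is not sufficient: P1 (Education <- Region -> Tenure) has no collider blocking it and no conditioned non-collider, so it is open.
Try {Region}:
  P1: blocked at fork node Region ∈ conditioning set.
{Region} contains no descendant of Education and blocks every backdoor path.
No other singleton works — e.g. {Experience} leaves P1 open — so {Region} is the unique smallest valid adjustment set.

{Region}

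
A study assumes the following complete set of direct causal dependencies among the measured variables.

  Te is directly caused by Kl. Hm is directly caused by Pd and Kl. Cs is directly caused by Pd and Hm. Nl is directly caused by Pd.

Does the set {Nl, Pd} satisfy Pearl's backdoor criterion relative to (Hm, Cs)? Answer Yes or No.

Yes

Backdoor paths from Hm to Cs (paths whose first edge points into Hm):
  P1: Hm <- Pd -> Cs
Condition 1 (no descendant of Hm in the set): holds — descendants of Hm are {Cs}; none are in {Nl, Pd}.
Condition 2 (every backdoor path blocked by {Nl, Pd}):
  P1: blocked at fork node Pd ∈ conditioning set.
{Nl, Pd} satisfies the backdoor criterion.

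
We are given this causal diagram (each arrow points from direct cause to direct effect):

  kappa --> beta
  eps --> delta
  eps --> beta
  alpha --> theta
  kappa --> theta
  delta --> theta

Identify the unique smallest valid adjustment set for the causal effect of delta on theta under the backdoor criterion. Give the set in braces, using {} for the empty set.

{}

Variables eligible for adjustment (non-descendants of delta, excluding delta and theta): {alpha, beta, eps, kappa}.
Backdoor paths from delta to theta:
  P1: delta <- eps -> beta <- kappa -> theta
Each backdoor path contains an unconditioned collider, so every path is already blocked with the empty conditioning set:
  P1: blocked at collider beta (neither it nor any descendant is in the conditioning set).
The empty set is therefore the unique smallest valid set.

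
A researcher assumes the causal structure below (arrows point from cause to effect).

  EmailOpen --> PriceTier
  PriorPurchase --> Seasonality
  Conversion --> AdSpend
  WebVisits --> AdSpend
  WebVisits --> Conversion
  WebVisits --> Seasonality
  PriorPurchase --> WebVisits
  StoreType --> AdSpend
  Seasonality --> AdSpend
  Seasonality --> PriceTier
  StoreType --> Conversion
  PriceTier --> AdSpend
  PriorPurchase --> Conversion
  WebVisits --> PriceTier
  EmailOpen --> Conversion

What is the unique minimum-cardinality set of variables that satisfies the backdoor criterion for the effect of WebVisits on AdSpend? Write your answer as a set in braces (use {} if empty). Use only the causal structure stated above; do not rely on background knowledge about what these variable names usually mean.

{PriorPurchase}

Variables eligible for adjustment (non-descendants of WebVisits, excluding WebVisits and AdSpend): {EmailOpen, PriorPurchase, StoreType}.
Backdoor paths from WebVisits to AdSpend:
  P1: WebVisits <- PriorPurchase -> Seasonality -> PriceTier <- EmailOpen -> Conversion <- StoreType -> AdSpend
  P2: WebVisits <- PriorPurchase -> Seasonality -> PriceTier <- EmailOpen -> Conversion -> AdSpend
  P3: WebVisits <- PriorPurchase -> Seasonality -> PriceTier -> AdSpend
  P4: WebVisits <- PriorPurchase -> Seasonality -> AdSpend
  P5: WebVisits <- PriorPurchase -> Conversion <- StoreType -> AdSpend
  P6: WebVisits <- PriorPurchase -> Conversion <- EmailOpen -> PriceTier <- Seasonality -> AdSpend
  P7: WebVisits <- PriorPurchase -> Conversion <- EmailOpen -> PriceTier -> AdSpend
  P8: WebVisits <- PriorPurchase -> Conversion -> AdSpend
The empty set is not sufficient: P3 (WebVisits <- PriorPurchase -> Seasonality -> PriceTier -> AdSpend) has no collider blocking it and no conditioned non-collider, so it is open.
Try {PriorPurchase}:
  P1: blocked at fork node PriorPurchase ∈ conditioning set.
  P2: blocked at fork node PriorPurchase ∈ conditioning set.
  P3: blocked at fork node PriorPurchase ∈ conditioning set.
  P4: blocked at fork node PriorPurchase ∈ conditioning set.
  P5: blocked at fork node PriorPurchase ∈ conditioning set.
  P6: blocked at fork node PriorPurchase ∈ conditioning set.
  P7: blocked at fork node PriorPurchase ∈ conditioning set.
  P8: blocked at fork node PriorPurchase ∈ conditioning set.
{PriorPurchase} contains no descendant of WebVisits and blocks every backdoor path.
No other singleton works — e.g. {StoreType} leaves P3 open — so {PriorPurchase} is the unique smallest valid adjustment set.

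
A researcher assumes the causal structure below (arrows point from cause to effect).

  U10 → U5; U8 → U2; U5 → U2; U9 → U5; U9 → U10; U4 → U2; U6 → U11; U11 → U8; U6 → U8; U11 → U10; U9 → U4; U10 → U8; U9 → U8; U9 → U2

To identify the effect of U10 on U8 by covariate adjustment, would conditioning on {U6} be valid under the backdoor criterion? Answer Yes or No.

Backdoor paths from U10 to U8 (paths whose first edge points into U10):
  P1: U10 <- U11 <- U6 -> U8
  P2: U10 <- U11 -> U8
  P3: U10 <- U9 -> U4 -> U2 <- U8
  P4: U10 <- U9 -> U5 -> U2 <- U8
  P5: U10 <- U9 -> U8
  P6: U10 <- U9 -> U2 <- U8
Condition 1 (no descendant of U10 in the set): holds — descendants of U10 are {U2, U5, U8}; none are in {U6}.
Condition 2 (every backdoor path blocked by {U6}):
  P1: blocked at fork node U6 ∈ conditioning set.
  P2: open — no interior node is in the conditioning set.
  P3: blocked at collider U2 (neither it nor any descendant is in the conditioning set).
  P4: blocked at collider U2 (neither it nor any descendant is in the conditioning set).
  P5: open — no interior node is in the conditioning set.
  P6: blocked at collider U2 (neither it nor any descendant is in the conditioning set).
{U6} does not satisfy the backdoor criterion.

No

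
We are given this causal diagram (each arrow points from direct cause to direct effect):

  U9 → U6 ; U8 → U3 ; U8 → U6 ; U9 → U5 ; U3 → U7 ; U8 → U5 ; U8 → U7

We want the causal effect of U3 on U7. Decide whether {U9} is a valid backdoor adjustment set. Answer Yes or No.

No

Backdoor paths from U3 to U7 (paths whose first edge points into U3):
  P1: U3 <- U8 -> U7
Condition 1 (no descendant of U3 in the set): holds — descendants of U3 are {U7}; none are in {U9}.
Condition 2 (every backdoor path blocked by {U9}):
  P1: open — no interior node is in the conditioning set.
{U9} does not satisfy the backdoor criterion.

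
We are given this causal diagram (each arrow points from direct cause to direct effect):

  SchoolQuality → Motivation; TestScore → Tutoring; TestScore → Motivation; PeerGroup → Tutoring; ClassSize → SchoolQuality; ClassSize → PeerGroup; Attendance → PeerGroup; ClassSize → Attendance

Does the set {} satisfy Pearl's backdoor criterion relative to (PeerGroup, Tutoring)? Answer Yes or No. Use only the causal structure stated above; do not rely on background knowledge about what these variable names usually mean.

Yes

Backdoor paths from PeerGroup to Tutoring (paths whose first edge points into PeerGroup):
  P1: PeerGroup <- ClassSize -> SchoolQuality -> Motivation <- TestScore -> Tutoring
  P2: PeerGroup <- Attendance <- ClassSize -> SchoolQuality -> Motivation <- TestScore -> Tutoring
Condition 1 (no descendant of PeerGroup in the set): holds — descendants of PeerGroup are {Tutoring}; none are in {}.
Condition 2 (every backdoor path blocked by {}):
  P1: blocked at collider Motivation (neither it nor any descendant is in the conditioning set).
  P2: blocked at collider Motivation (neither it nor any descendant is in the conditioning set).
{} satisfies the backdoor criterion.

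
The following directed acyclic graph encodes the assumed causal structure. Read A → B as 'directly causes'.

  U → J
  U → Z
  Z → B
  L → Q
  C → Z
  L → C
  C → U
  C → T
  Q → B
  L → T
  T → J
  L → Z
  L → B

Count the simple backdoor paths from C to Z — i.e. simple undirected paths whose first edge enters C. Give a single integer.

4

A backdoor path from C to Z is any simple undirected path whose first edge points into C (i.e. leaves C via a parent).
Parents of C: {L}.
Enumerating:
  P1: C <- L -> Q -> B <- Z
  P2: C <- L -> T -> J <- U -> Z
  P3: C <- L -> Z
  P4: C <- L -> B <- Z
That exhausts the simple backdoor paths. Count: 4.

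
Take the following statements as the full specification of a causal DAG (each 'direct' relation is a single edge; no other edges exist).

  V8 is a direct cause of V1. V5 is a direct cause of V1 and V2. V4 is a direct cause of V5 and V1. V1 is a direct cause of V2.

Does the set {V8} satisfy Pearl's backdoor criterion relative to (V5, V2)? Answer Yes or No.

Backdoor paths from V5 to V2 (paths whose first edge points into V5):
  P1: V5 <- V4 -> V1 -> V2
Condition 1 (no descendant of V5 in the set): holds — descendants of V5 are {V1, V2}; none are in {V8}.
Condition 2 (every backdoor path blocked by {V8}):
  P1: open — no interior node is in the conditioning set.
{V8} does not satisfy the backdoor criterion.

No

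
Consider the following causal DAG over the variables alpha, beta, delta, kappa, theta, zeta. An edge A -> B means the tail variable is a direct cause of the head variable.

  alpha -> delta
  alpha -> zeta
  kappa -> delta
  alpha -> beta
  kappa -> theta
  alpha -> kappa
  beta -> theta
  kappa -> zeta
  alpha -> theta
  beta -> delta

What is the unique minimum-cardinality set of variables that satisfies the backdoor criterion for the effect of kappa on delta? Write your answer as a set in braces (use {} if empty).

Variables eligible for adjustment (non-descendants of kappa, excluding kappa and delta): {alpha, beta}.
Backdoor paths from kappa to delta:
  P1: kappa <- alpha -> beta -> delta
  P2: kappa <- alpha -> theta <- beta -> delta
  P3: kappa <- alpha -> delta
The empty set is not sufficient: P1 (kappa <- alpha -> beta -> delta) has no collider blocking it and no conditioned non-collider, so it is open.
Try {alpha}:
  P1: blocked at fork node alpha ∈ conditioning set.
  P2: blocked at fork node alpha ∈ conditioning set.
  P3: blocked at fork node alpha ∈ conditioning set.
{alpha} contains no descendant of kappa and blocks every backdoor path.
No other singleton works — e.g. {beta} leaves P3 open — so {alpha} is the unique smallest valid adjustment set.

{alpha}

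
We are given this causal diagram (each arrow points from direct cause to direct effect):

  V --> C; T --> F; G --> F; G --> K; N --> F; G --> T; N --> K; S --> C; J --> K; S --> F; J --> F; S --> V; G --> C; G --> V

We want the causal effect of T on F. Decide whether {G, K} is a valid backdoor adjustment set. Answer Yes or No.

Yes

Backdoor paths from T to F (paths whose first edge points into T):
  P1: T <- G -> K <- N -> F
  P2: T <- G -> K <- J -> F
  P3: T <- G -> F
  P4: T <- G -> V <- S -> F
  P5: T <- G -> V -> C <- S -> F
  P6: T <- G -> C <- S -> F
  P7: T <- G -> C <- V <- S -> F
Condition 1 (no descendant of T in the set): holds — descendants of T are {F}; none are in {G, K}.
Condition 2 (every backdoor path blocked by {G, K}):
  P1: blocked at fork node G ∈ conditioning set.
  P2: blocked at fork node G ∈ conditioning set.
  P3: blocked at fork node G ∈ conditioning set.
  P4: blocked at fork node G ∈ conditioning set.
  P5: blocked at fork node G ∈ conditioning set.
  P6: blocked at fork node G ∈ conditioning set.
  P7: blocked at fork node G ∈ conditioning set.
{G, K} satisfies the backdoor criterion.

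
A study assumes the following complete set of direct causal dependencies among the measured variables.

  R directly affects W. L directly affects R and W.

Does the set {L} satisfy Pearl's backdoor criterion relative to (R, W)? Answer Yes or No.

Yes

Backdoor paths from R to W (paths whose first edge points into R):
  P1: R <- L -> W
Condition 1 (no descendant of R in the set): holds — descendants of R are {W}; none are in {L}.
Condition 2 (every backdoor path blocked by {L}):
  P1: blocked at fork node L ∈ conditioning set.
{L} satisfies the backdoor criterion.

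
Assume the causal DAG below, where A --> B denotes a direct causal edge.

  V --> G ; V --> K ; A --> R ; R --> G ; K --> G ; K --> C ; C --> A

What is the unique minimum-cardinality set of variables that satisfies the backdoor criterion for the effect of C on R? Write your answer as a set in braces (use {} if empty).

Variables eligible for adjustment (non-descendants of C, excluding C and R): {K, V}.
Backdoor paths from C to R:
  P1: C <- K <- V -> G <- R
  P2: C <- K -> G <- R
Each backdoor path contains an unconditioned collider, so every path is already blocked with the empty conditioning set:
  P1: blocked at collider G (neither it nor any descendant is in the conditioning set).
  P2: blocked at collider G (neither it nor any descendant is in the conditioning set).
The empty set is therefore the unique smallest valid set.

{}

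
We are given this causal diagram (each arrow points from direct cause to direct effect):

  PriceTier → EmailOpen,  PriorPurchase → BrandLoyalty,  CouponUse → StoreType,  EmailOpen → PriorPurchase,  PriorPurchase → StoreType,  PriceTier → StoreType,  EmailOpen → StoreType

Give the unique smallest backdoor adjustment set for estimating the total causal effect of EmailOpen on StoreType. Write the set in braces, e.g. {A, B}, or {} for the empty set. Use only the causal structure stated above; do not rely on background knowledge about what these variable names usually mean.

Variables eligible for adjustment (non-descendants of EmailOpen, excluding EmailOpen and StoreType): {CouponUse, PriceTier}.
Backdoor paths from EmailOpen to StoreType:
  P1: EmailOpen <- PriceTier -> StoreType
The empty set is not sufficient: P1 (EmailOpen <- PriceTier -> StoreType) has no collider blocking it and no conditioned non-collider, so it is open.
Try {PriceTier}:
  P1: blocked at fork node PriceTier ∈ conditioning set.
{PriceTier} contains no descendant of EmailOpen and blocks every backdoor path.
No other singleton works — e.g. {CouponUse} leaves P1 open — so {PriceTier} is the unique smallest valid adjustment set.

{PriceTier}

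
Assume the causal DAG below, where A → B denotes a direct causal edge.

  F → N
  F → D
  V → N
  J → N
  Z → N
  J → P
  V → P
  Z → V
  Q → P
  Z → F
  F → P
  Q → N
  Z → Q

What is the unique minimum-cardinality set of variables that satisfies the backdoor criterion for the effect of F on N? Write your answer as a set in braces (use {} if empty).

Variables eligible for adjustment (non-descendants of F, excluding F and N): {J, Q, V, Z}.
Backdoor paths from F to N:
  P1: F <- Z -> Q -> N
  P2: F <- Z -> Q -> P <- V -> N
  P3: F <- Z -> Q -> P <- J -> N
  P4: F <- Z -> V -> N
  P5: F <- Z -> V -> P <- Q -> N
  P6: F <- Z -> V -> P <- J -> N
  P7: F <- Z -> N
The empty set is not sufficient: P1 (F <- Z -> Q -> N) has no collider blocking it and no conditioned non-collider, so it is open.
Try {Z}:
  P1: blocked at fork node Z ∈ conditioning set.
  P2: blocked at fork node Z ∈ conditioning set.
  P3: blocked at fork node Z ∈ conditioning set.
  P4: blocked at fork node Z ∈ conditioning set.
  P5: blocked at fork node Z ∈ conditioning set.
  P6: blocked at fork node Z ∈ conditioning set.
  P7: blocked at fork node Z ∈ conditioning set.
{Z} contains no descendant of F and blocks every backdoor path.
No other singleton works — e.g. {Q} leaves P4 open — so {Z} is the unique smallest valid adjustment set.

{Z}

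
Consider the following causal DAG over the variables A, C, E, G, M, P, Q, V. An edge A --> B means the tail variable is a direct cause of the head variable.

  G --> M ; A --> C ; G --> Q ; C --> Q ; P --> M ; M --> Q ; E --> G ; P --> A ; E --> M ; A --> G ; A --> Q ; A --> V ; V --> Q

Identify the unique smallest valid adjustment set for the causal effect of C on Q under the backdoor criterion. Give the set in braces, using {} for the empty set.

{A}

Variables eligible for adjustment (non-descendants of C, excluding C and Q): {A, E, G, M, P, V}.
Backdoor paths from C to Q:
  P1: C <- A <- P -> M <- E -> G -> Q
  P2: C <- A <- P -> M <- G -> Q
  P3: C <- A <- P -> M -> Q
  P4: C <- A -> G <- E -> M -> Q
  P5: C <- A -> G -> M -> Q
  P6: C <- A -> G -> Q
  P7: C <- A -> V -> Q
  P8: C <- A -> Q
The empty set is not sufficient: P3 (C <- A <- P -> M -> Q) has no collider blocking it and no conditioned non-collider, so it is open.
Try {A}:
  P1: blocked at chain node A ∈ conditioning set.
  P2: blocked at chain node A ∈ conditioning set.
  P3: blocked at chain node A ∈ conditioning set.
  P4: blocked at fork node A ∈ conditioning set.
  P5: blocked at fork node A ∈ conditioning set.
  P6: blocked at fork node A ∈ conditioning set.
  P7: blocked at fork node A ∈ conditioning set.
  P8: blocked at fork node A ∈ conditioning set.
{A} contains no descendant of C and blocks every backdoor path.
No other singleton works — e.g. {P} leaves P5 open — so {A} is the unique smallest valid adjustment set.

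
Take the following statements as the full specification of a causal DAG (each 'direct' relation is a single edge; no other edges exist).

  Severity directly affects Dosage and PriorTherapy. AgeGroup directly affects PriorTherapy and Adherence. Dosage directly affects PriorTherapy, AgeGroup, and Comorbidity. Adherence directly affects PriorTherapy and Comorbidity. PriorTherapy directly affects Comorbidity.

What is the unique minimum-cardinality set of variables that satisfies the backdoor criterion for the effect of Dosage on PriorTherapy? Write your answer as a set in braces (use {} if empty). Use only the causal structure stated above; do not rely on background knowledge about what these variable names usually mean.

{Severity}

Variables eligible for adjustment (non-descendants of Dosage, excluding Dosage and PriorTherapy): {Severity}.
Backdoor paths from Dosage to PriorTherapy:
  P1: Dosage <- Severity -> PriorTherapy
The empty set is not sufficient: P1 (Dosage <- Severity -> PriorTherapy) has no collider blocking it and no conditioned non-collider, so it is open.
Try {Severity}:
  P1: blocked at fork node Severity ∈ conditioning set.
{Severity} contains no descendant of Dosage and blocks every backdoor path.
{Severity} is the unique smallest valid adjustment set.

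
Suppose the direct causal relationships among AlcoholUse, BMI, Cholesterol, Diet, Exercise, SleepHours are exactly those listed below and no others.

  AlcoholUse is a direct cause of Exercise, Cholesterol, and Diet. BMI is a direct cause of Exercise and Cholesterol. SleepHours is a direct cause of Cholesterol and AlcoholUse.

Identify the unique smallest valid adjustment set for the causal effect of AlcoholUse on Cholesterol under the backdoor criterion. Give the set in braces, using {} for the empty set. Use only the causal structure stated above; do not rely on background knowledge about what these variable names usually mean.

Variables eligible for adjustment (non-descendants of AlcoholUse, excluding AlcoholUse and Cholesterol): {BMI, SleepHours}.
Backdoor paths from AlcoholUse to Cholesterol:
  P1: AlcoholUse <- SleepHours -> Cholesterol
The empty set is not sufficient: P1 (AlcoholUse <- SleepHours -> Cholesterol) has no collider blocking it and no conditioned non-collider, so it is open.
Try {SleepHours}:
  P1: blocked at fork node SleepHours ∈ conditioning set.
{SleepHours} contains no descendant of AlcoholUse and blocks every backdoor path.
No other singleton works — e.g. {BMI} leaves P1 open — so {SleepHours} is the unique smallest valid adjustment set.

{SleepHours}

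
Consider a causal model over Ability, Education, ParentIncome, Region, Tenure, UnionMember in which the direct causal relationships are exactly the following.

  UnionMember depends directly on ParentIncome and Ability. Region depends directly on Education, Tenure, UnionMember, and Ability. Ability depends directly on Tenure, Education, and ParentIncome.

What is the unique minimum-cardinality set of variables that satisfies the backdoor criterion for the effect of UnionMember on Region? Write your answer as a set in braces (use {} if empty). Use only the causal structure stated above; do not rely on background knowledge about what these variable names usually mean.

{Ability, ParentIncome}

Variables eligible for adjustment (non-descendants of UnionMember, excluding UnionMember and Region): {Ability, Education, ParentIncome, Tenure}.
Backdoor paths from UnionMember to Region:
  P1: UnionMember <- ParentIncome -> Ability <- Tenure -> Region
  P2: UnionMember <- ParentIncome -> Ability <- Education -> Region
  P3: UnionMember <- ParentIncome -> Ability -> Region
  P4: UnionMember <- Ability <- Tenure -> Region
  P5: UnionMember <- Ability <- Education -> Region
  P6: UnionMember <- Ability -> Region
The empty set is not sufficient: P3 (UnionMember <- ParentIncome -> Ability -> Region) has no collider blocking it and no conditioned non-collider, so it is open.
Try {Ability, ParentIncome}:
  P1: blocked at fork node ParentIncome ∈ conditioning set.
  P2: blocked at fork node ParentIncome ∈ conditioning set.
  P3: blocked at fork node ParentIncome ∈ conditioning set.
  P4: blocked at chain node Ability ∈ conditioning set.
  P5: blocked at chain node Ability ∈ conditioning set.
  P6: blocked at fork node Ability ∈ conditioning set.
{Ability, ParentIncome} contains no descendant of UnionMember and blocks every backdoor path.
Every element of {Ability, ParentIncome} is needed (dropping Ability leaves P4 open; dropping ParentIncome leaves P1 open), so no proper subset is valid.
Among all size-2 subsets of the eligible variables, only {Ability, ParentIncome} blocks every backdoor path, so it is the unique smallest valid adjustment set.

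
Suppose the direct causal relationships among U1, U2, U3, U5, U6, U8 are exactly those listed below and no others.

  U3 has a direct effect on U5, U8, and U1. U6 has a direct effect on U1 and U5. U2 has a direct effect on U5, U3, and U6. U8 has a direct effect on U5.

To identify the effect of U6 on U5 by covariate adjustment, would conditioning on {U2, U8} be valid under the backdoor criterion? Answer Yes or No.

Yes

Backdoor paths from U6 to U5 (paths whose first edge points into U6):
  P1: U6 <- U2 -> U3 -> U8 -> U5
  P2: U6 <- U2 -> U3 -> U5
  P3: U6 <- U2 -> U5
Condition 1 (no descendant of U6 in the set): holds — descendants of U6 are {U1, U5}; none are in {U2, U8}.
Condition 2 (every backdoor path blocked by {U2, U8}):
  P1: blocked at fork node U2 ∈ conditioning set.
  P2: blocked at fork node U2 ∈ conditioning set.
  P3: blocked at fork node U2 ∈ conditioning set.
{U2, U8} satisfies the backdoor criterion.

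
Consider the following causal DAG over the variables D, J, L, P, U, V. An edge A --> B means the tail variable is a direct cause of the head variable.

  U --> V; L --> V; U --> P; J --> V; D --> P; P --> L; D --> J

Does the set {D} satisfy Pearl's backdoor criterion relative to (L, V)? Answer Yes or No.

No

Backdoor paths from L to V (paths whose first edge points into L):
  P1: L <- P <- U -> V
  P2: L <- P <- D -> J -> V
Condition 1 (no descendant of L in the set): holds — descendants of L are {V}; none are in {D}.
Condition 2 (every backdoor path blocked by {D}):
  P1: open — no interior node is in the conditioning set.
  P2: blocked at fork node D ∈ conditioning set.
{D} does not satisfy the backdoor criterion.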